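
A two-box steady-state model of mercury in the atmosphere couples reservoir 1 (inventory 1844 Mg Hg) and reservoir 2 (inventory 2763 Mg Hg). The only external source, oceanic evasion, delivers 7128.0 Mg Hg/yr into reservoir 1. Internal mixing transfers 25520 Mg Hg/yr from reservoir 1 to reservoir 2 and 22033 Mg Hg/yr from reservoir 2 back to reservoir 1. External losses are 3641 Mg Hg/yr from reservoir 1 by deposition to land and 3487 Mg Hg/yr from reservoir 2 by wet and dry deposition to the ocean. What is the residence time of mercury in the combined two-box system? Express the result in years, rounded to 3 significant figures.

Treat the two boxes together as one reservoir: the mixing fluxes between them are internal recycling, so τ = ΣM / Σ(external losses).
M_total = 1844 + 2763 = 4607.0 Mg Hg.
ΣF_external_out = 3641 + 3487 = 7128.0 Mg Hg/yr.
τ = M_total / ΣF_ext = 4607.0 / 7128.0 = 0.6463 yr.

0.646 yr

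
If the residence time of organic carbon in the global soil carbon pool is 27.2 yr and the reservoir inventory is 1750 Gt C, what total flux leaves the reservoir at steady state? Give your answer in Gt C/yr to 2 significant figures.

F = M / τ = 1750 / 27.2 = 64.34 Gt C/yr.

64 Gt C/yr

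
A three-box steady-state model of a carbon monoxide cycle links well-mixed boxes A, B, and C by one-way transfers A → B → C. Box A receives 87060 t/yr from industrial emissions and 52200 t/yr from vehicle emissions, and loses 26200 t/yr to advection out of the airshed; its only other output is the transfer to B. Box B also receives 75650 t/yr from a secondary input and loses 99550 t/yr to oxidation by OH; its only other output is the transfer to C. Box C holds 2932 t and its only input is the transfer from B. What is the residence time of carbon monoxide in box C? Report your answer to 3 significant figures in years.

0.0329 yr

Box A: F(A→B) = (87060 + 52200) − 26200 = 113060 t/yr.
Box B: F(B→C) = (113060 + 75650) − 99550 = 89160 t/yr.
Box C throughput = its input = 89160 t/yr; τ = 2932 / 89160 = 0.03288 yr.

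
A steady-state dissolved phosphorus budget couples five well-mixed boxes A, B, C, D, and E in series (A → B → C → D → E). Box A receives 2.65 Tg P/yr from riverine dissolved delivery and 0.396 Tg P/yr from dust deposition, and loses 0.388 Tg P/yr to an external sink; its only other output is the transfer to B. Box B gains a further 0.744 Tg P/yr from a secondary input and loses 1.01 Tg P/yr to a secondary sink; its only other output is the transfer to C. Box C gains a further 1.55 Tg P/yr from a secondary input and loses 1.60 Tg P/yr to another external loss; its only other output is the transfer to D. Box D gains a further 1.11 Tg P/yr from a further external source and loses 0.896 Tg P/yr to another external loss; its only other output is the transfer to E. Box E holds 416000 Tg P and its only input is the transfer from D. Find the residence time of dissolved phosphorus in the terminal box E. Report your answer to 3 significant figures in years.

Box A: F(A→B) = (2.65 + 0.396) − 0.388 = 2.6580 Tg P/yr.
Box B: F(B→C) = (2.6580 + 0.744) − 1.01 = 2.3920 Tg P/yr.
Box C: F(C→D) = (2.3920 + 1.55) − 1.60 = 2.3420 Tg P/yr.
Box D: F(D→E) = (2.3420 + 1.11) − 0.896 = 2.5560 Tg P/yr.
Box E throughput = its input = 2.5560 Tg P/yr; τ = 416000 / 2.5560 = 162800 yr.

163000 yr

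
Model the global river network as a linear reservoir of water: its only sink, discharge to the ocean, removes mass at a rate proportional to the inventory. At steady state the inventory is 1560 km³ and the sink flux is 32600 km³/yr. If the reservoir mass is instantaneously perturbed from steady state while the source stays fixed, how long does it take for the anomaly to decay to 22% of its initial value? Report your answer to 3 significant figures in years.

For a linear reservoir the anomaly decays as exp(−t/τ) with τ = M/F = 1560/32600 = 0.04785 yr.
exp(−t/τ) = 0.22 ⇒ t = −τ ln(0.22) = 0.04785 × 1.514 = 0.07246 yr.

0.0725 yr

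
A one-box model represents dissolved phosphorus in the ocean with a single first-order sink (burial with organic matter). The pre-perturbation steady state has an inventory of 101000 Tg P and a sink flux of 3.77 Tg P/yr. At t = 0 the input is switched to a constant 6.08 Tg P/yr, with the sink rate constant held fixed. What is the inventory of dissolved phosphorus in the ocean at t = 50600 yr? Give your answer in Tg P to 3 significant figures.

154000 Tg P

τ = M₀/F₀ = 101000/3.77 = 26790 yr; rate constant k = 1/τ.
New steady state M_∞ = F₁/k = F₁·τ = 6.08 × 26790 = 162890 Tg P.
M(t) = M_∞ + (M₀ − M_∞)·e^(−t/τ); t/τ = 50600/26790 = 1.889, so e^(−t/τ) = 0.1513.
M(t) = 162890 − 61890 × 0.1513 = 153520 Tg P.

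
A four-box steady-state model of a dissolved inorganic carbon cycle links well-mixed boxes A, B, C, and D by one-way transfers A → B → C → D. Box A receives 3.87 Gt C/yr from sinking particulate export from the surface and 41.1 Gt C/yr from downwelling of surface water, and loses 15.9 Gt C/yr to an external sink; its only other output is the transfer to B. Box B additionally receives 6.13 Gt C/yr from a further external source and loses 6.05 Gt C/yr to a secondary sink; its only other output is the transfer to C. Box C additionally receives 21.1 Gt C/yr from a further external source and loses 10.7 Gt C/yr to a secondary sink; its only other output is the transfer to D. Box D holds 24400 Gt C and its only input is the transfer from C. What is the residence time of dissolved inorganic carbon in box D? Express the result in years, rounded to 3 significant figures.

Box A: F(A→B) = (3.87 + 41.1) − 15.9 = 29.070 Gt C/yr.
Box B: F(B→C) = (29.070 + 6.13) − 6.05 = 29.150 Gt C/yr.
Box C: F(C→D) = (29.150 + 21.1) − 10.7 = 39.550 Gt C/yr.
Box D throughput = its input = 39.550 Gt C/yr; τ = 24400 / 39.550 = 616.9 yr.

617 yr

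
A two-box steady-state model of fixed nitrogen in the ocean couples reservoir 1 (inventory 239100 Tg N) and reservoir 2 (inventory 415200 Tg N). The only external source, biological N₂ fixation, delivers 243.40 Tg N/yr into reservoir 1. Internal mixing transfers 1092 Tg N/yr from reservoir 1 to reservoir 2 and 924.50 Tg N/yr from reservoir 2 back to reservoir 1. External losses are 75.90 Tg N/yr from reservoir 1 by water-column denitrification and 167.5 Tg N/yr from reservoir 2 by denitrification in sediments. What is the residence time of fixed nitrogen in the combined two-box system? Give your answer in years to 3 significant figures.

2690 yr

For the system as a whole, the A↔B exchange is internal and contributes nothing to the throughput; only the external sinks remove mass.
M_total = 239100 + 415200 = 654300 Tg N.
ΣF_external_out = 75.90 + 167.5 = 243.40 Tg N/yr.
τ = M_total / ΣF_ext = 654300 / 243.40 = 2688 yr.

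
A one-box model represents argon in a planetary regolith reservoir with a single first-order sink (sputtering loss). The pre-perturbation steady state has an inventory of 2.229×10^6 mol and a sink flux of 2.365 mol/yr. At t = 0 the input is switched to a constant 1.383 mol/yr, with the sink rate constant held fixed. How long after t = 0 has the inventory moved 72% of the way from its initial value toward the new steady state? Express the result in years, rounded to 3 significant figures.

1.20×10^6 yr

τ = M₀/F₀ = 2.229×10^6/2.365 = 942500 yr.
The remaining gap fraction is e^(−t/τ); 72% covered ⇒ e^(−t/τ) = 0.280.
t = −τ ln(0.280) = 942500 × 1.273 = 1.200×10^6 yr.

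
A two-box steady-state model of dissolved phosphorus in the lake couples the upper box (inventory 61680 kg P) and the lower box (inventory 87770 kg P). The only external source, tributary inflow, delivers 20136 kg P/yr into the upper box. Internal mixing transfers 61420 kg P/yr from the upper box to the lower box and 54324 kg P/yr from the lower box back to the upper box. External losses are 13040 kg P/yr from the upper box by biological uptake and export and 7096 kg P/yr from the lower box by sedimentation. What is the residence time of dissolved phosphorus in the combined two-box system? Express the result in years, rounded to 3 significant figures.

For the system as a whole, the A↔B exchange is internal and contributes nothing to the throughput; only the external sinks remove mass.
M_total = 61680 + 87770 = 149450 kg P.
ΣF_external_out = 13040 + 7096 = 20136 kg P/yr.
τ = M_total / ΣF_ext = 149450 / 20136 = 7.422 yr.

7.42 yr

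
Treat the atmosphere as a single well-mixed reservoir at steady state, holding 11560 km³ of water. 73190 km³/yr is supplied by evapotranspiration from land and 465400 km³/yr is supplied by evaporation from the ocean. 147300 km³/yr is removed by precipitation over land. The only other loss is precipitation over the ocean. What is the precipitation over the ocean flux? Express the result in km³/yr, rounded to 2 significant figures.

390000 km³/yr

At steady state ΣF_in = ΣF_out.
ΣF_in = 73190 + 465400 = 538590 km³/yr.
Precipitation over the ocean flux = ΣF_in − (147300) = 538590 − 147300 = 391300 km³/yr.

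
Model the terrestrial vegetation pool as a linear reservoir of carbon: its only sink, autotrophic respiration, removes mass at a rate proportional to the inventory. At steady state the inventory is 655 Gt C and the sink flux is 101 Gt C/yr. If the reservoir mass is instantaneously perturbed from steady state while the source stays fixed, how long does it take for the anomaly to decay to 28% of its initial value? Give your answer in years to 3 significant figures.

8.26 yr

For a linear reservoir the anomaly decays as exp(−t/τ) with τ = M/F = 655/101 = 6.485 yr.
exp(−t/τ) = 0.28 ⇒ t = −τ ln(0.28) = 6.485 × 1.273 = 8.255 yr.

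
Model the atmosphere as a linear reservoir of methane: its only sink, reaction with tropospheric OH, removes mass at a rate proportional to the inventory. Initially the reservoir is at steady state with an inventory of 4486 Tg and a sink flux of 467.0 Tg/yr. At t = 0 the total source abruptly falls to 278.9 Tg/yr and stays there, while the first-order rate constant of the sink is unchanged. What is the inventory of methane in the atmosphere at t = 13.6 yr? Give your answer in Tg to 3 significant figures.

The sink rate constant is k = F₀/M₀ = 467.0/4486 = 0.1041 yr⁻¹.
Solving dM/dt = F₁ − kM with M(0) = M₀ gives M(t) = F₁/k + (M₀ − F₁/k)·e^(−kt).
F₁/k = 278.9/0.1041 = 2679.1 Tg; kt = 0.1041 × 13.6 = 1.416, e^(−kt) = 0.2427.
M(13.6) = 2679.1 + (4486 − 2679.1) × 0.2427 = 2679.1 + 438.6 = 3117.7 Tg.

3120 Tg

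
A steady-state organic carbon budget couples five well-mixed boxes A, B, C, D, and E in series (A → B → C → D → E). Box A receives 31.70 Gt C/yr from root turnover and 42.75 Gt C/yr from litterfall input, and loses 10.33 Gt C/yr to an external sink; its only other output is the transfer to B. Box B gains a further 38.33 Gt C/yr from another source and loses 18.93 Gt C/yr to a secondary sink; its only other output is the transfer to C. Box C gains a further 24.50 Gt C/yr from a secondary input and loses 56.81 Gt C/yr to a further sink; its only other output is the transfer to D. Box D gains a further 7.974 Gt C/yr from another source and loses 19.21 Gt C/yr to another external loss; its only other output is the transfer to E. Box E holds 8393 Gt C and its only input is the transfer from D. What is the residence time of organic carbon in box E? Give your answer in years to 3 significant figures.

Box A: F(A→B) = (31.70 + 42.75) − 10.33 = 64.120 Gt C/yr.
Box B: F(B→C) = (64.120 + 38.33) − 18.93 = 83.520 Gt C/yr.
Box C: F(C→D) = (83.520 + 24.50) − 56.81 = 51.210 Gt C/yr.
Box D: F(D→E) = (51.210 + 7.974) − 19.21 = 39.974 Gt C/yr.
Box E throughput = its input = 39.974 Gt C/yr; τ = 8393 / 39.974 = 210.0 yr.

210 yr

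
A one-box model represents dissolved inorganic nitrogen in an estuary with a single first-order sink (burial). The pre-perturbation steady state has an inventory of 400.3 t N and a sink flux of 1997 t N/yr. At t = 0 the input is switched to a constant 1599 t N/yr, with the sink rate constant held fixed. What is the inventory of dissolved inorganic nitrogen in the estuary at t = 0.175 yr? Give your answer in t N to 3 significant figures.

The sink rate constant is k = F₀/M₀ = 1997/400.3 = 4.989 yr⁻¹.
Solving dM/dt = F₁ − kM with M(0) = M₀ gives M(t) = F₁/k + (M₀ − F₁/k)·e^(−kt).
F₁/k = 1599/4.989 = 320.52 t N; kt = 4.989 × 0.175 = 0.8730, e^(−kt) = 0.4177.
M(0.175) = 320.52 + (400.3 − 320.52) × 0.4177 = 320.52 + 33.32 = 353.84 t N.

354 t N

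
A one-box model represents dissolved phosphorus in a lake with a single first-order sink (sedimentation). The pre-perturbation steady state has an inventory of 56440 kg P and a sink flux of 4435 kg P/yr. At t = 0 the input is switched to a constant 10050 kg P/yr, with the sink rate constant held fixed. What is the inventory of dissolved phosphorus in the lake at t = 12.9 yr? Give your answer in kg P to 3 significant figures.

τ = M₀/F₀ = 56440/4435 = 12.73 yr; rate constant k = 1/τ.
New steady state M_∞ = F₁/k = F₁·τ = 10050 × 12.73 = 127900 kg P.
M(t) = M_∞ + (M₀ − M_∞)·e^(−t/τ); t/τ = 12.9/12.73 = 1.014, so e^(−t/τ) = 0.3629.
M(t) = 127900 − 71460 × 0.3629 = 101970 kg P.

102000 kg P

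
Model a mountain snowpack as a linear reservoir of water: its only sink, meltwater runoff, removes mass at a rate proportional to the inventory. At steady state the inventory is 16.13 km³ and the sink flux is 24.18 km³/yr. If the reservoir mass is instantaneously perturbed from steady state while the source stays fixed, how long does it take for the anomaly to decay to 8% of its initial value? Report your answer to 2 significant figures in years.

For a linear reservoir the anomaly decays as exp(−t/τ) with τ = M/F = 16.13/24.18 = 0.6671 yr.
exp(−t/τ) = 0.08 ⇒ t = −τ ln(0.08) = 0.6671 × 2.526 = 1.685 yr.

1.7 yr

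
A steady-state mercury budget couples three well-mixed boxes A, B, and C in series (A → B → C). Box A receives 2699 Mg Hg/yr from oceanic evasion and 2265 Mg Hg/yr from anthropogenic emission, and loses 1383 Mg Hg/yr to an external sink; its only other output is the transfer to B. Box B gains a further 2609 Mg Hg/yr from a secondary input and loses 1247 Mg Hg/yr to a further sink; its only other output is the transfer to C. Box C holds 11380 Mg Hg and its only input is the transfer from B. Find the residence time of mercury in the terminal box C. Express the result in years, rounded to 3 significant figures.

Box A: F(A→B) = (2699 + 2265) − 1383 = 3581.0 Mg Hg/yr.
Box B: F(B→C) = (3581.0 + 2609) − 1247 = 4943.0 Mg Hg/yr.
Box C throughput = its input = 4943.0 Mg Hg/yr; τ = 11380 / 4943.0 = 2.302 yr.

2.30 yr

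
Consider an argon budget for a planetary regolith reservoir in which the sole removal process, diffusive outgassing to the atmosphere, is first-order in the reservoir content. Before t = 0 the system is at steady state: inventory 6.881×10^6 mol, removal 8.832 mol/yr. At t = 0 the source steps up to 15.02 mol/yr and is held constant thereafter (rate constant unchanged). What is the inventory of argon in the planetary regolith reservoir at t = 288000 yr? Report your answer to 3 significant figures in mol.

8.37×10^6 mol

Residence time τ = M₀/F₀ = 779100 yr. The eventual steady state is M_∞ = M₀·(F₁/F₀) = 6.881×10^6 × 15.02/8.832 = 1.1702×10^7 mol.
The anomaly ΔM(t) = M(t) − M_∞ decays as ΔM₀·e^(−t/τ) with ΔM₀ = 6.881×10^6 − 1.1702×10^7 = −4.821×10^6 mol.
At t = 288000 yr, e^(−t/τ) = e^(−0.3697) = 0.6910, so ΔM = −3.331×10^6 mol and M = 1.1702×10^7 − 3.331×10^6 = 8.3708×10^6 mol.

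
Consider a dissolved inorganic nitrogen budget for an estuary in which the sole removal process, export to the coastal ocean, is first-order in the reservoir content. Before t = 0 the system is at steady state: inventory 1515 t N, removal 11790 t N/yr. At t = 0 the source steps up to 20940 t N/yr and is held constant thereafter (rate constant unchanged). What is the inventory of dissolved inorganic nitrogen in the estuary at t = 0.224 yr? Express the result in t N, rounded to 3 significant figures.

2490 t N

Residence time τ = M₀/F₀ = 0.1285 yr. The eventual steady state is M_∞ = M₀·(F₁/F₀) = 1515 × 20940/11790 = 2690.8 t N.
The anomaly ΔM(t) = M(t) − M_∞ decays as ΔM₀·e^(−t/τ) with ΔM₀ = 1515 − 2690.8 = −1176 t N.
At t = 0.224 yr, e^(−t/τ) = e^(−1.743) = 0.1750, so ΔM = −205.7 t N and M = 2690.8 − 205.7 = 2485.1 t N.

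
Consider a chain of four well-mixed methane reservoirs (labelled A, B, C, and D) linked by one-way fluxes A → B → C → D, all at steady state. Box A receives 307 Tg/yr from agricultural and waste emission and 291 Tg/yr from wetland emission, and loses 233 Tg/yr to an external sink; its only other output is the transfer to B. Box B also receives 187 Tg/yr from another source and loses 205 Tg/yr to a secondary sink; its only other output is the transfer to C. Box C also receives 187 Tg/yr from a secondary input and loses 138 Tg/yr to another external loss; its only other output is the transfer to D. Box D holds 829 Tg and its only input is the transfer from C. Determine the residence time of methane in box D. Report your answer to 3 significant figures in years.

Box A: F(A→B) = (307 + 291) − 233 = 365.00 Tg/yr.
Box B: F(B→C) = (365.00 + 187) − 205 = 347.00 Tg/yr.
Box C: F(C→D) = (347.00 + 187) − 138 = 396.00 Tg/yr.
Box D throughput = its input = 396.00 Tg/yr; τ = 829 / 396.00 = 2.093 yr.

2.09 yr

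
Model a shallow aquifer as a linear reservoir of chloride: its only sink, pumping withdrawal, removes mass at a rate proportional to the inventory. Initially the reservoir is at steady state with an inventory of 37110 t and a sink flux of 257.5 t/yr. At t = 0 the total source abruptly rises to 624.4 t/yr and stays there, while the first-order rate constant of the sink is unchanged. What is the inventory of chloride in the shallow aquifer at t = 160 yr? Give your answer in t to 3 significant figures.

Residence time τ = M₀/F₀ = 144.1 yr. The eventual steady state is M_∞ = M₀·(F₁/F₀) = 37110 × 624.4/257.5 = 89986 t.
The anomaly ΔM(t) = M(t) − M_∞ decays as ΔM₀·e^(−t/τ) with ΔM₀ = 37110 − 89986 = −52880 t.
At t = 160 yr, e^(−t/τ) = e^(−1.110) = 0.3295, so ΔM = −17420 t and M = 89986 − 17420 = 72564 t.

72600 t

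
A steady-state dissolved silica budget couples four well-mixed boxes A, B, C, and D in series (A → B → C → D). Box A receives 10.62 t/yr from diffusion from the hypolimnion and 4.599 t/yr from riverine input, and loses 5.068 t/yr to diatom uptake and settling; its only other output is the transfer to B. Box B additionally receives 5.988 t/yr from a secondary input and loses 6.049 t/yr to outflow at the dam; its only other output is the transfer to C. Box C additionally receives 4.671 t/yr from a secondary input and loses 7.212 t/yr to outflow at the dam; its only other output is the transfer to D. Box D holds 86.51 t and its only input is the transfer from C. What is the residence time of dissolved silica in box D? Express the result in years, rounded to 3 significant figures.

11.5 yr

Box A: F(A→B) = (10.62 + 4.599) − 5.068 = 10.151 t/yr.
Box B: F(B→C) = (10.151 + 5.988) − 6.049 = 10.090 t/yr.
Box C: F(C→D) = (10.090 + 4.671) − 7.212 = 7.5490 t/yr.
Box D throughput = its input = 7.5490 t/yr; τ = 86.51 / 7.5490 = 11.46 yr.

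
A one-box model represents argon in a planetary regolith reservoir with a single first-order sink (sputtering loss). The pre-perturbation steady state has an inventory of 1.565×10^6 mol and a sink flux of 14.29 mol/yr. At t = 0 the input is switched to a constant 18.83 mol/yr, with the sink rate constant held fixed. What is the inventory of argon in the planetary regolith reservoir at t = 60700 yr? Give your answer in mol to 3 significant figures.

1.78×10^6 mol

τ = M₀/F₀ = 1.565×10^6/14.29 = 109500 yr; rate constant k = 1/τ.
New steady state M_∞ = F₁/k = F₁·τ = 18.83 × 109500 = 2.0622×10^6 mol.
M(t) = M_∞ + (M₀ − M_∞)·e^(−t/τ); t/τ = 60700/109500 = 0.5543, so e^(−t/τ) = 0.5745.
M(t) = 2.0622×10^6 − 497200 × 0.5745 = 1.7766×10^6 mol.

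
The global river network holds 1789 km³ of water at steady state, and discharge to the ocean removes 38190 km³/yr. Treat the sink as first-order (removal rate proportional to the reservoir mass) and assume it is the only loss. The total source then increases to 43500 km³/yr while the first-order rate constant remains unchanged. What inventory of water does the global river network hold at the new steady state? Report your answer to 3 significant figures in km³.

2040 km³

Rate constant k = F/M = 38190 / 1789 = 21.35 yr⁻¹.
At the new steady state, source = k·M_new ⇒ M_new = 43500 / 21.35 = 2038 km³.
(Equivalently M_new = M × F_new/F_old = 1789 × 43500/38190.)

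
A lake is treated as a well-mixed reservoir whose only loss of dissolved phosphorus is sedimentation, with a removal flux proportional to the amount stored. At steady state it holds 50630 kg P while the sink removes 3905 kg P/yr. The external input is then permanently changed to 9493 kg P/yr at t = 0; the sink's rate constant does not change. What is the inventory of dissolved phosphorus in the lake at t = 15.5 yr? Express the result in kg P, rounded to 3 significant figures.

Residence time τ = M₀/F₀ = 12.97 yr. The eventual steady state is M_∞ = M₀·(F₁/F₀) = 50630 × 9493/3905 = 123080 kg P.
The anomaly ΔM(t) = M(t) − M_∞ decays as ΔM₀·e^(−t/τ) with ΔM₀ = 50630 − 123080 = −72450 kg P.
At t = 15.5 yr, e^(−t/τ) = e^(−1.195) = 0.3026, so ΔM = −21920 kg P and M = 123080 − 21920 = 101160 kg P.

101000 kg P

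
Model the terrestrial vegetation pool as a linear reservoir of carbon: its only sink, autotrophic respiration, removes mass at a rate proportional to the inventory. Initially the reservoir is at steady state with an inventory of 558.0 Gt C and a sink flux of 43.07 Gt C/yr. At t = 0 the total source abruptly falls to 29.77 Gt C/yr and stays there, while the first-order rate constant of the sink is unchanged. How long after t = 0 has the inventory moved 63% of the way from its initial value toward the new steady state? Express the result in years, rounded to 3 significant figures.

τ = M₀/F₀ = 558.0/43.07 = 12.96 yr.
The remaining gap fraction is e^(−t/τ); 63% covered ⇒ e^(−t/τ) = 0.370.
t = −τ ln(0.370) = 12.96 × 0.9943 = 12.88 yr.

12.9 yr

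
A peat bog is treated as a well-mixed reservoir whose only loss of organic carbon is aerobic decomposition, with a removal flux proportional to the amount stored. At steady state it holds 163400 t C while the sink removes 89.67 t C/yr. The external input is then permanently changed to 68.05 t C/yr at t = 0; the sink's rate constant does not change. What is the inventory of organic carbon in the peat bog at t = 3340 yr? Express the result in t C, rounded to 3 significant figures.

130000 t C

τ = M₀/F₀ = 163400/89.67 = 1822 yr; rate constant k = 1/τ.
New steady state M_∞ = F₁/k = F₁·τ = 68.05 × 1822 = 124000 t C.
M(t) = M_∞ + (M₀ − M_∞)·e^(−t/τ); t/τ = 3340/1822 = 1.833, so e^(−t/τ) = 0.1599.
M(t) = 124000 + 39400 × 0.1599 = 130300 t C.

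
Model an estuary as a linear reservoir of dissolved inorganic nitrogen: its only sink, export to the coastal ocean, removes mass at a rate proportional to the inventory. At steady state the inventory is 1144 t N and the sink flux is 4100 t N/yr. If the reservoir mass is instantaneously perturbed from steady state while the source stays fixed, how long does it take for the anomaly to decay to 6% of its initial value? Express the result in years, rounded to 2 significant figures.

0.79 yr

For a linear reservoir the anomaly decays as exp(−t/τ) with τ = M/F = 1144/4100 = 0.2790 yr.
exp(−t/τ) = 0.06 ⇒ t = −τ ln(0.06) = 0.2790 × 2.813 = 0.7850 yr.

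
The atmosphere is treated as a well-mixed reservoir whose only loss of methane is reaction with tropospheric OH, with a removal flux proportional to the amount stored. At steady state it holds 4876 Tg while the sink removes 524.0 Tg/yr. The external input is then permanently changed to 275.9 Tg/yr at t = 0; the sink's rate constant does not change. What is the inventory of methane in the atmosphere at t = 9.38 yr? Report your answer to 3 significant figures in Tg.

3410 Tg

τ = M₀/F₀ = 4876/524.0 = 9.305 yr; rate constant k = 1/τ.
New steady state M_∞ = F₁/k = F₁·τ = 275.9 × 9.305 = 2567.3 Tg.
M(t) = M_∞ + (M₀ − M_∞)·e^(−t/τ); t/τ = 9.38/9.305 = 1.008, so e^(−t/τ) = 0.3649.
M(t) = 2567.3 + 2309 × 0.3649 = 3409.9 Tg.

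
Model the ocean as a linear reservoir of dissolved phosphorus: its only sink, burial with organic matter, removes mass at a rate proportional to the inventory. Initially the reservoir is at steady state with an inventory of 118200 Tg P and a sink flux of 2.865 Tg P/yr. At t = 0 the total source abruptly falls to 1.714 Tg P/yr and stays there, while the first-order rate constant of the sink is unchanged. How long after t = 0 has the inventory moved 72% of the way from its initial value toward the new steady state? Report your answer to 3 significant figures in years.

τ = M₀/F₀ = 118200/2.865 = 41260 yr.
The remaining gap fraction is e^(−t/τ); 72% covered ⇒ e^(−t/τ) = 0.280.
t = −τ ln(0.280) = 41260 × 1.273 = 52520 yr.

52500 yr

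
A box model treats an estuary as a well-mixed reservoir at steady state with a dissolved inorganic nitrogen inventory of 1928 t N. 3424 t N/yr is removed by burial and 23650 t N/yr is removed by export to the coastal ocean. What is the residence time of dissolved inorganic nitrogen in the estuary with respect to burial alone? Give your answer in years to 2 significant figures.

0.56 yr

Residence time with respect to a single sink: τ = M / F_sink.
τ = 1928 / 3424 = 0.5631 yr.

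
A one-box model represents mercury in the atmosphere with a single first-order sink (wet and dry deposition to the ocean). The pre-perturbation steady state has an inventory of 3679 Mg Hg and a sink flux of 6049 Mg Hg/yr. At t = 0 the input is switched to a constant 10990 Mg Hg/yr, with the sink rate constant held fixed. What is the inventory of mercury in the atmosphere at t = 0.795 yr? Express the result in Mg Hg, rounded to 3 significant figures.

5870 Mg Hg

The sink rate constant is k = F₀/M₀ = 6049/3679 = 1.644 yr⁻¹.
Solving dM/dt = F₁ − kM with M(0) = M₀ gives M(t) = F₁/k + (M₀ − F₁/k)·e^(−kt).
F₁/k = 10990/1.644 = 6684.1 Mg Hg; kt = 1.644 × 0.795 = 1.307, e^(−kt) = 0.2706.
M(0.795) = 6684.1 + (3679 − 6684.1) × 0.2706 = 6684.1 − 813.2 = 5870.9 Mg Hg.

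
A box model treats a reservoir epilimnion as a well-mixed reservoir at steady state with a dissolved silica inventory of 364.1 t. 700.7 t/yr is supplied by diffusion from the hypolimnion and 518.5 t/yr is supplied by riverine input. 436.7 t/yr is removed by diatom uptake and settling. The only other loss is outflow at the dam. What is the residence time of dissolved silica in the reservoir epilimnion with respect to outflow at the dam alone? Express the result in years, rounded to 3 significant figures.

At steady state ΣF_in = ΣF_out.
ΣF_in = 700.7 + 518.5 = 1219.2 t/yr.
Outflow at the dam flux = ΣF_in − (436.7) = 1219.2 − 436.7 = 782.5 t/yr.
τ = M / F = 364.1 / 782.5 = 0.4653 yr.

0.465 yr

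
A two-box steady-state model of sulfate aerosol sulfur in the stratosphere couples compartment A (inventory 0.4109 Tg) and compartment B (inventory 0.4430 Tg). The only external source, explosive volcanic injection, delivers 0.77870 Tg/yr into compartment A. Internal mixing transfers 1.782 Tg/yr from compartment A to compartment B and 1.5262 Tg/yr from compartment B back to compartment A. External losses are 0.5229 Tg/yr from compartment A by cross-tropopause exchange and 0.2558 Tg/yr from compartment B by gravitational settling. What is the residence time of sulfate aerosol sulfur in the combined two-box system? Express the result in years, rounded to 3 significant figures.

Residence time in the combined system uses the total inventory and the total *external* removal — internal exchanges between the two boxes cancel.
M_total = 0.4109 + 0.4430 = 0.85390 Tg.
ΣF_external_out = 0.5229 + 0.2558 = 0.77870 Tg/yr.
τ = M_total / ΣF_ext = 0.85390 / 0.77870 = 1.097 yr.

1.10 yr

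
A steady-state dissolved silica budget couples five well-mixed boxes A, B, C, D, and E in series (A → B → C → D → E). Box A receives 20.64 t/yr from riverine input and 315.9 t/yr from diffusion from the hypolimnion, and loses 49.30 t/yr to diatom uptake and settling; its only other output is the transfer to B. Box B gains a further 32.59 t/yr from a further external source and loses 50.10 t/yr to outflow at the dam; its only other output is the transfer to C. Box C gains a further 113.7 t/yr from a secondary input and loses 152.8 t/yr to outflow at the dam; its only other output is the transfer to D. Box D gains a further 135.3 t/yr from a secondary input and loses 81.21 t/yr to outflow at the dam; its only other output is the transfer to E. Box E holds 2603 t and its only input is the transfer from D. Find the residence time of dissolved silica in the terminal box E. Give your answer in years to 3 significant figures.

Box A: F(A→B) = (20.64 + 315.9) − 49.30 = 287.24 t/yr.
Box B: F(B→C) = (287.24 + 32.59) − 50.10 = 269.73 t/yr.
Box C: F(C→D) = (269.73 + 113.7) − 152.8 = 230.63 t/yr.
Box D: F(D→E) = (230.63 + 135.3) − 81.21 = 284.72 t/yr.
Box E throughput = its input = 284.72 t/yr; τ = 2603 / 284.72 = 9.142 yr.

9.14 yr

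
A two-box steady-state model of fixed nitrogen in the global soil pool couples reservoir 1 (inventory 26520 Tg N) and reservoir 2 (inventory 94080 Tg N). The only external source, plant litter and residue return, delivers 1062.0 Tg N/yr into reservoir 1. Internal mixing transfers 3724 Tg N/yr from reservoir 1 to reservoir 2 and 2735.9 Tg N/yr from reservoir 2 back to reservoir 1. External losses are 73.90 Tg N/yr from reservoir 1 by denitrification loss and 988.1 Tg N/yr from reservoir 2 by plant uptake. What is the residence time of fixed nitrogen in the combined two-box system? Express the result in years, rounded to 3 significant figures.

Residence time in the combined system uses the total inventory and the total *external* removal — internal exchanges between the two boxes cancel.
M_total = 26520 + 94080 = 120600 Tg N.
ΣF_external_out = 73.90 + 988.1 = 1062.0 Tg N/yr.
τ = M_total / ΣF_ext = 120600 / 1062.0 = 113.6 yr.

114 yr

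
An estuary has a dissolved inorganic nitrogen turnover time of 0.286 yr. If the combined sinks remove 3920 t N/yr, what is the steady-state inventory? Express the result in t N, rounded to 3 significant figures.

τ = M/F ⇒ M = τ × F = 0.286 × 3920 = 1121 t N.

1120 t N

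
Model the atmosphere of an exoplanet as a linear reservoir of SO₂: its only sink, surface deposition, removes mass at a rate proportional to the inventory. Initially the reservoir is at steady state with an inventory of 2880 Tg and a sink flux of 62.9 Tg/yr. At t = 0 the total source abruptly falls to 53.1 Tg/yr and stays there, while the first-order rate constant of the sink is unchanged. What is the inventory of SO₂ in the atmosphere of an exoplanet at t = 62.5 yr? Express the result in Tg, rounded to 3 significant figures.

The sink rate constant is k = F₀/M₀ = 62.9/2880 = 0.02184 yr⁻¹.
Solving dM/dt = F₁ − kM with M(0) = M₀ gives M(t) = F₁/k + (M₀ − F₁/k)·e^(−kt).
F₁/k = 53.1/0.02184 = 2431.3 Tg; kt = 0.02184 × 62.5 = 1.365, e^(−kt) = 0.2554.
M(62.5) = 2431.3 + (2880 − 2431.3) × 0.2554 = 2431.3 + 114.6 = 2545.9 Tg.

2550 Tg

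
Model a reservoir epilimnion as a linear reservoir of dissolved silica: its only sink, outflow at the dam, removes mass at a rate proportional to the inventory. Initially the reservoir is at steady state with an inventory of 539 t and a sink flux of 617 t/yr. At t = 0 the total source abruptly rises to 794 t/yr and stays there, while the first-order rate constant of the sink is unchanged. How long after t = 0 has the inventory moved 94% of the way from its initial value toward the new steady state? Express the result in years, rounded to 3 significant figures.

τ = M₀/F₀ = 539/617 = 0.8736 yr.
The remaining gap fraction is e^(−t/τ); 94% covered ⇒ e^(−t/τ) = 0.0600.
t = −τ ln(0.0600) = 0.8736 × 2.813 = 2.458 yr.

2.46 yr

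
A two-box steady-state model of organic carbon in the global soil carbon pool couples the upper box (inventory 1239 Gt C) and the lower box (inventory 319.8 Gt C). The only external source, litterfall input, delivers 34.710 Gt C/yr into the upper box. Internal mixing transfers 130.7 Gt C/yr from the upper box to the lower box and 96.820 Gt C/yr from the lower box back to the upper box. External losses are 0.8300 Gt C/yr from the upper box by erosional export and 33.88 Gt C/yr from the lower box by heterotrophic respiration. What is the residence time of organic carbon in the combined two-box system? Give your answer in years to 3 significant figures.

44.9 yr

Residence time in the combined system uses the total inventory and the total *external* removal — internal exchanges between the two boxes cancel.
M_total = 1239 + 319.8 = 1558.8 Gt C.
ΣF_external_out = 0.8300 + 33.88 = 34.710 Gt C/yr.
τ = M_total / ΣF_ext = 1558.8 / 34.710 = 44.91 yr.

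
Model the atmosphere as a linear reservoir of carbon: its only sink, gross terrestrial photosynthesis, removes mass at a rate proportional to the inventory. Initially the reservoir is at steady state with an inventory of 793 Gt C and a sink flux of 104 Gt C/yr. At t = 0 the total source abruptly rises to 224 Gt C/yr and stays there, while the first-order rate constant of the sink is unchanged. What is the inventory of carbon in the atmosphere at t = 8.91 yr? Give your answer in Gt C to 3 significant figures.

τ = M₀/F₀ = 793/104 = 7.625 yr; rate constant k = 1/τ.
New steady state M_∞ = F₁/k = F₁·τ = 224 × 7.625 = 1708.0 Gt C.
M(t) = M_∞ + (M₀ − M_∞)·e^(−t/τ); t/τ = 8.91/7.625 = 1.169, so e^(−t/τ) = 0.3108.
M(t) = 1708.0 − 915.0 × 0.3108 = 1423.6 Gt C.

1420 Gt C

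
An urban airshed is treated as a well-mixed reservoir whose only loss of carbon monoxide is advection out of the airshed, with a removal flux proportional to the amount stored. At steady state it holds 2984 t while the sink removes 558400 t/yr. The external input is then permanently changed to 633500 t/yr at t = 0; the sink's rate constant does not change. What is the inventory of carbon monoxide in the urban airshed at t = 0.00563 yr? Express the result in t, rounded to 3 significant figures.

3250 t

The sink rate constant is k = F₀/M₀ = 558400/2984 = 187.1 yr⁻¹.
Solving dM/dt = F₁ − kM with M(0) = M₀ gives M(t) = F₁/k + (M₀ − F₁/k)·e^(−kt).
F₁/k = 633500/187.1 = 3385.3 t; kt = 187.1 × 0.00563 = 1.054, e^(−kt) = 0.3487.
M(0.00563) = 3385.3 + (2984 − 3385.3) × 0.3487 = 3385.3 − 139.9 = 3245.4 t.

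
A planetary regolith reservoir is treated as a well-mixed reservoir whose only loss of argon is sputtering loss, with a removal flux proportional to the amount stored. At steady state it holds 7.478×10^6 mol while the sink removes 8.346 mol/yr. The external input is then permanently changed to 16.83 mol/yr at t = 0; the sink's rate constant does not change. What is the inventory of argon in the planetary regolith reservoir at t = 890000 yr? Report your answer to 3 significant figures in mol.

1.23×10^7 mol

The sink rate constant is k = F₀/M₀ = 8.346/7.478×10^6 = 1.116×10^-6 yr⁻¹.
Solving dM/dt = F₁ − kM with M(0) = M₀ gives M(t) = F₁/k + (M₀ − F₁/k)·e^(−kt).
F₁/k = 16.83/1.116×10^-6 = 1.5080×10^7 mol; kt = 1.116×10^-6 × 890000 = 0.9933, e^(−kt) = 0.3704.
M(890000) = 1.5080×10^7 + (7.478×10^6 − 1.5080×10^7) × 0.3704 = 1.5080×10^7 − 2.815×10^6 = 1.2264×10^7 mol.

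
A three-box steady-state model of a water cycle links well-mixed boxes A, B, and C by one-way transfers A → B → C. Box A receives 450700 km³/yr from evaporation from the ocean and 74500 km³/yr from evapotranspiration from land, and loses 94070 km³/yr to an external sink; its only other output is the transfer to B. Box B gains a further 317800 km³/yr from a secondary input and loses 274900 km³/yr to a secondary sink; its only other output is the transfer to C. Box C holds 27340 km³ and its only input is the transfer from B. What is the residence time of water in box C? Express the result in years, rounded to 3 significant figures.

0.0577 yr

Box A: F(A→B) = (450700 + 74500) − 94070 = 431130 km³/yr.
Box B: F(B→C) = (431130 + 317800) − 274900 = 474030 km³/yr.
Box C throughput = its input = 474030 km³/yr; τ = 27340 / 474030 = 0.05768 yr.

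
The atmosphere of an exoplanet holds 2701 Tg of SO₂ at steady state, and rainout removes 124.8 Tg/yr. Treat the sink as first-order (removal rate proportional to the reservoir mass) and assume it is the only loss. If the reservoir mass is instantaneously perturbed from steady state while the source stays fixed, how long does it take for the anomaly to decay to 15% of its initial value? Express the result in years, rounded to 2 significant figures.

For a linear reservoir the anomaly decays as exp(−t/τ) with τ = M/F = 2701/124.8 = 21.64 yr.
exp(−t/τ) = 0.15 ⇒ t = −τ ln(0.15) = 21.64 × 1.897 = 41.06 yr.

41 yr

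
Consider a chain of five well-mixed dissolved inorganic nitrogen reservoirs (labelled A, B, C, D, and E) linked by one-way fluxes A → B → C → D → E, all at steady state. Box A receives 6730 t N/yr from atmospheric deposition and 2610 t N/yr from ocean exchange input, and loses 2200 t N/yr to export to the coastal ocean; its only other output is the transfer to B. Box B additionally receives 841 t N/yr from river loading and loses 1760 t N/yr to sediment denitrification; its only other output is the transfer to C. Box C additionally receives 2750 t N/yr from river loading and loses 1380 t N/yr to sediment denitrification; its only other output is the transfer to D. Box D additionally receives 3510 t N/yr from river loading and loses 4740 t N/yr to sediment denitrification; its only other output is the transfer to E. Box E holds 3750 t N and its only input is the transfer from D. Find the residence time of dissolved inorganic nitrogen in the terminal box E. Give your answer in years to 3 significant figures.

0.590 yr

Box A: F(A→B) = (6730 + 2610) − 2200 = 7140.0 t N/yr.
Box B: F(B→C) = (7140.0 + 841) − 1760 = 6221.0 t N/yr.
Box C: F(C→D) = (6221.0 + 2750) − 1380 = 7591.0 t N/yr.
Box D: F(D→E) = (7591.0 + 3510) − 4740 = 6361.0 t N/yr.
Box E throughput = its input = 6361.0 t N/yr; τ = 3750 / 6361.0 = 0.5895 yr.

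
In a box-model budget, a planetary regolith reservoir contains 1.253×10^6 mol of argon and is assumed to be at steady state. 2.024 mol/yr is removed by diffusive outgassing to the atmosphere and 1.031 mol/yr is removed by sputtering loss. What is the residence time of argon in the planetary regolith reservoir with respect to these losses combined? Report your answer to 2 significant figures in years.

Total removal = 2.024 + 1.031 = 3.0550 mol/yr.
τ = M / ΣF_out = 1.253×10^6 / 3.0550 = 410100 yr.

410000 yr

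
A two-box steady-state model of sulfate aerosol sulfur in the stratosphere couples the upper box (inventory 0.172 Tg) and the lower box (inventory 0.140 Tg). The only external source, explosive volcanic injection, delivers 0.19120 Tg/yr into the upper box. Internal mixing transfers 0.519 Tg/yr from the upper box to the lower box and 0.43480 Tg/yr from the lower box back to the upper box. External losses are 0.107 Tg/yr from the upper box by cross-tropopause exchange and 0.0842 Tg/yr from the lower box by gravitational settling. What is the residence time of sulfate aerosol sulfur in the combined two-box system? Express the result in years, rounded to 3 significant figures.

Residence time in the combined system uses the total inventory and the total *external* removal — internal exchanges between the two boxes cancel.
M_total = 0.172 + 0.140 = 0.31200 Tg.
ΣF_external_out = 0.107 + 0.0842 = 0.19120 Tg/yr.
τ = M_total / ΣF_ext = 0.31200 / 0.19120 = 1.632 yr.

1.63 yr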